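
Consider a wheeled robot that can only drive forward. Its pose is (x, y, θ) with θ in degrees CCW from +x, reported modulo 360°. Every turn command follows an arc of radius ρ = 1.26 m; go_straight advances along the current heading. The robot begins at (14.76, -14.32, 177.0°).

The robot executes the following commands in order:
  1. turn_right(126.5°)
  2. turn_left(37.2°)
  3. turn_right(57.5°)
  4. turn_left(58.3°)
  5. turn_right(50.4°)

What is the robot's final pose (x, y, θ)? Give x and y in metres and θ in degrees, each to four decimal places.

(15.8735, -8.4564, 38.1000°)

set_pose: (x, y, θ) = (14.7600, -14.3200, 177.0000°), ρ = 1.26
turn_right(126.5°): centre at ρ to the right, rotate −126.5° → (13.8537, -12.2603, 50.5000°)
turn_left(37.2°): centre at ρ to the left, rotate +37.2° → (14.1404, -11.5094, 87.7000°)
turn_right(57.5°): centre at ρ to the right, rotate −57.5° → (14.7656, -10.4710, 30.2000°)
turn_left(58.3°): centre at ρ to the left, rotate +58.3° → (15.3914, -9.4150, 88.5000°)
turn_right(50.4°): centre at ρ to the right, rotate −50.4° → (15.8735, -8.4564, 38.1000°)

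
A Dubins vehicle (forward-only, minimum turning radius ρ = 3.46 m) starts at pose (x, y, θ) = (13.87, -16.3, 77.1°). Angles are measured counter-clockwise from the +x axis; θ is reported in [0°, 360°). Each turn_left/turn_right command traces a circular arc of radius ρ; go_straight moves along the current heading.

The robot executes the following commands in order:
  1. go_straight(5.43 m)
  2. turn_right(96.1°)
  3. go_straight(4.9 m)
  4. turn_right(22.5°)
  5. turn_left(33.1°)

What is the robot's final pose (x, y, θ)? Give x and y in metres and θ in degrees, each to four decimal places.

set_pose: (x, y, θ) = (13.8700, -16.3000, 77.1000°), ρ = 3.46
go_straight(5.43): x += 5.43·cos θ, y += 5.43·sin θ → (15.0822, -11.0070, 77.1000°)
turn_right(96.1°): centre at ρ to the right, rotate −96.1° → (19.5814, -8.5080, -19.0000° ≡ 341.0000°)
go_straight(4.9): x += 4.9·cos θ, y += 4.9·sin θ → (24.2144, -10.1033, 341.0000°)
turn_right(22.5°): centre at ρ to the right, rotate −22.5° → (25.3806, -10.7834, 318.5000°)
turn_left(33.1°): centre at ρ to the left, rotate +33.1° → (27.1678, -11.6149, 351.6000°)

(27.1678, -11.6149, 351.6000°)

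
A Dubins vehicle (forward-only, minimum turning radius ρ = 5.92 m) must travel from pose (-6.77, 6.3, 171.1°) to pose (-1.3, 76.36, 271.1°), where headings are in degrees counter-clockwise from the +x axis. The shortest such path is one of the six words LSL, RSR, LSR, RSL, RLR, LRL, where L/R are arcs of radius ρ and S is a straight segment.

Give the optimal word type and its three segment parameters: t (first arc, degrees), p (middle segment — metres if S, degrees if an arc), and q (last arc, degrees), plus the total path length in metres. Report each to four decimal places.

Let ψ = atan2(Δy, Δx) = atan2(70.06, 5.47) = 85.5356° be the start→goal bearing.
Normalize: d = |goal − start| / ρ = 70.273213/5.92 = 11.870475, α = (θ_start − ψ) mod 360° = 85.5644° = 1.493380 rad, β = (θ_goal − ψ) mod 360° = 185.5644° = 3.238709 rad.
Common terms: sin α = 0.997005, cos α = 0.077339, sin β = -0.096964, cos β = -0.995288, cos(α−β) = -0.173648, d² = 140.908182. Work in radians in the unit-radius frame; every candidate has L = ρ·(t + p + q).
LSL: p² = 2 + d² − 2cos(α−β) + 2d(sin α − sin β) = 169.227336; p = √p² = 13.008741; φ = atan2(cos β − cos α, d + sin α − sin β) = -0.082548 rad; t = (φ − α) mod 2π = 4.707257 rad, q = (β − φ) mod 2π = 3.321257 rad → L = 5.92·(4.707257 + 13.008741 + 3.321257) = 5.92·21.037255 = 124.540551 m
RSR: p² = 2 + d² − 2cos(α−β) + 2d(sin β − sin α) = 117.283620; p = √p² = 10.829756; φ = atan2(cos α − cos β, d − sin α + sin β) = 0.099207 rad; t = (α − φ) mod 2π = 1.394173 rad, q = (φ − β) mod 2π = 3.143683 rad → L = 5.92·(1.394173 + 10.829756 + 3.143683) = 5.92·15.367612 = 90.976265 m
LSR: p² = d² − 2 + 2cos(α−β) + 2d(sin α + sin β) = 159.928713; p = √p² = 12.646292; φ = atan2(−cos α − cos β, d + sin α + sin β) − atan2(−2, p) = 0.228607 rad; t = (φ − α) mod 2π = 5.018412 rad, q = (φ − β) mod 2π = 3.273083 rad → L = 5.92·(5.018412 + 12.646292 + 3.273083) = 5.92·20.937788 = 123.951705 m
RSL: p² = d² − 2 + 2cos(α−β) − 2d(sin α + sin β) = 117.193058; p = √p² = 10.825574; φ = atan2(cos α + cos β, d − sin α − sin β) − atan2(2, p) = -0.266168 rad; t = (α − φ) mod 2π = 1.759548 rad, q = (β − φ) mod 2π = 3.504877 rad → L = 5.92·(1.759548 + 10.825574 + 3.504877) = 5.92·16.090000 = 95.252797 m
RLR: c = (6 − d² + 2cos(α−β) + 2d(sin α − sin β))/8 = -13.660453, |c| > 1 → infeasible
LRL: c = (6 − d² + 2cos(α−β) − 2d(sin α − sin β))/8 = -20.153417, |c| > 1 → infeasible
Shortest: RSR with L = 90.976265 m ≈ 90.9763 m
Convert RSR to answer units (arcs ×180/π): t = 1.394173·180/π = 79.8802°, p = ρ·p = 5.92·10.829756 = 64.1122 m, q = 3.143683·180/π = 180.1198°, L = 90.9763 m.

RSR: t = 79.8802°, p = 64.1122 m, q = 180.1198°, L = 90.9763 m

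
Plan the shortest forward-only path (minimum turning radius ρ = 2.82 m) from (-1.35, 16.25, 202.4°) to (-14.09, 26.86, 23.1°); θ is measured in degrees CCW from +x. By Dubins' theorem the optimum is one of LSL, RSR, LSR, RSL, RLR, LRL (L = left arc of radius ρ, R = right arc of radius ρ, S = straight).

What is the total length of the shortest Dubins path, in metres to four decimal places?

Let ψ = atan2(Δy, Δx) = atan2(10.61, -12.74) = 140.2121° be the start→goal bearing.
Normalize: d = |goal − start| / ρ = 16.579496/2.82 = 5.879254, α = (θ_start − ψ) mod 360° = 62.1879° = 1.085383 rad, β = (θ_goal − ψ) mod 360° = 242.8879° = 4.239193 rad.
Common terms: sin α = 0.884482, cos α = 0.466574, sin β = -0.890116, cos β = -0.455733, cos(α−β) = -0.999925, d² = 34.565628. Work in radians in the unit-radius frame; every candidate has L = ρ·(t + p + q).
LSL: p² = 2 + d² − 2cos(α−β) + 2d(sin α − sin β) = 59.432111; p = √p² = 7.709222; φ = atan2(cos β − cos α, d + sin α − sin β) = -0.119924 rad; t = (φ − α) mod 2π = 5.077878 rad, q = (β − φ) mod 2π = 4.359117 rad → L = 2.82·(5.077878 + 7.709222 + 4.359117) = 2.82·17.146218 = 48.352334 m
RSR: p² = 2 + d² − 2cos(α−β) + 2d(sin β − sin α) = 17.698847; p = √p² = 4.207000; φ = atan2(cos α − cos β, d − sin α + sin β) = 0.221027 rad; t = (α − φ) mod 2π = 0.864356 rad, q = (φ − β) mod 2π = 2.265019 rad → L = 2.82·(0.864356 + 4.207000 + 2.265019) = 2.82·7.336375 = 20.688578 m
LSR: p² = d² − 2 + 2cos(α−β) + 2d(sin α + sin β) = 30.499528; p = √p² = 5.522638; φ = atan2(−cos α − cos β, d + sin α + sin β) − atan2(−2, p) = 0.345608 rad; t = (φ − α) mod 2π = 5.543410 rad, q = (φ − β) mod 2π = 2.389600 rad → L = 2.82·(5.543410 + 5.522638 + 2.389600) = 2.82·13.455649 = 37.944929 m
RSL: p² = d² − 2 + 2cos(α−β) − 2d(sin α + sin β) = 30.632026; p = √p² = 5.534621; φ = atan2(cos α + cos β, d − sin α − sin β) − atan2(2, p) = -0.344918 rad; t = (α − φ) mod 2π = 1.430302 rad, q = (β − φ) mod 2π = 4.584112 rad → L = 2.82·(1.430302 + 5.534621 + 4.584112) = 2.82·11.549034 = 32.568275 m
RLR: c = (6 − d² + 2cos(α−β) + 2d(sin α − sin β))/8 = -1.212356, |c| > 1 → infeasible
LRL: c = (6 − d² + 2cos(α−β) − 2d(sin α − sin β))/8 = -6.429014, |c| > 1 → infeasible
Shortest: RSR with L = 20.688578 m ≈ 20.6886 m

20.6886 m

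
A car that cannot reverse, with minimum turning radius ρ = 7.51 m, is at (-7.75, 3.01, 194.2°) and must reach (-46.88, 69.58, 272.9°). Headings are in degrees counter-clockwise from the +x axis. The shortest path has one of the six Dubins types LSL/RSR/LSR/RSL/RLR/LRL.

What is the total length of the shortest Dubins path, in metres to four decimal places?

Let ψ = atan2(Δy, Δx) = atan2(66.57, -39.13) = 120.4471° be the start→goal bearing.
Normalize: d = |goal − start| / ρ = 77.218662/7.51 = 10.282112, α = (θ_start − ψ) mod 360° = 73.7529° = 1.287231 rad, β = (θ_goal − ψ) mod 360° = 152.4529° = 2.660805 rad.
Common terms: sin α = 0.960064, cos α = 0.279781, sin β = 0.462478, cos β = -0.886631, cos(α−β) = 0.195946, d² = 105.721830. Work in radians in the unit-radius frame; every candidate has L = ρ·(t + p + q).
LSL: p² = 2 + d² − 2cos(α−β) + 2d(sin α − sin β) = 117.562412; p = √p² = 10.842620; φ = atan2(cos β − cos α, d + sin α − sin β) = -0.107785 rad; t = (φ − α) mod 2π = 4.888169 rad, q = (β − φ) mod 2π = 2.768590 rad → L = 7.51·(4.888169 + 10.842620 + 2.768590) = 7.51·18.499380 = 138.930341 m
RSR: p² = 2 + d² − 2cos(α−β) + 2d(sin β − sin α) = 97.097464; p = √p² = 9.853805; φ = atan2(cos α − cos β, d − sin α + sin β) = 0.118650 rad; t = (α − φ) mod 2π = 1.168581 rad, q = (φ − β) mod 2π = 3.741030 rad → L = 7.51·(1.168581 + 9.853805 + 3.741030) = 7.51·14.763416 = 110.873252 m
LSR: p² = d² − 2 + 2cos(α−β) + 2d(sin α + sin β) = 133.367190; p = √p² = 11.548471; φ = atan2(−cos α − cos β, d + sin α + sin β) − atan2(−2, p) = 0.223283 rad; t = (φ − α) mod 2π = 5.219237 rad, q = (φ − β) mod 2π = 3.845663 rad → L = 7.51·(5.219237 + 11.548471 + 3.845663) = 7.51·20.613372 = 154.806422 m
RSL: p² = d² − 2 + 2cos(α−β) − 2d(sin α + sin β) = 74.860255; p = √p² = 8.652182; φ = atan2(cos α + cos β, d − sin α − sin β) − atan2(2, p) = -0.295555 rad; t = (α − φ) mod 2π = 1.582786 rad, q = (β − φ) mod 2π = 2.956360 rad → L = 7.51·(1.582786 + 8.652182 + 2.956360) = 7.51·13.191328 = 99.066877 m
RLR: c = (6 − d² + 2cos(α−β) + 2d(sin α − sin β))/8 = -11.137183, |c| > 1 → infeasible
LRL: c = (6 − d² + 2cos(α−β) − 2d(sin α − sin β))/8 = -13.695301, |c| > 1 → infeasible
Shortest: RSL with L = 99.066877 m ≈ 99.0669 m

99.0669 m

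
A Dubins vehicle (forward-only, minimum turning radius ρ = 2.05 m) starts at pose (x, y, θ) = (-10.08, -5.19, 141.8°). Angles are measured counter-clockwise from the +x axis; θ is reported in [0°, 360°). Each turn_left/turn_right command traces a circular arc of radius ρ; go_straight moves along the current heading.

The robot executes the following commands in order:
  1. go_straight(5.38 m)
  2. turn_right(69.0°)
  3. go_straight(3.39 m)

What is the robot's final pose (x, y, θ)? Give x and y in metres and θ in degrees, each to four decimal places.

set_pose: (x, y, θ) = (-10.0800, -5.1900, 141.8000°), ρ = 2.05
go_straight(5.38): x += 5.38·cos θ, y += 5.38·sin θ → (-14.3079, -1.8630, 141.8000°)
turn_right(69.0°): centre at ρ to the right, rotate −69.0° → (-14.9985, 0.3542, 72.8000°)
go_straight(3.39): x += 3.39·cos θ, y += 3.39·sin θ → (-13.9960, 3.5926, 72.8000°)

(-13.9960, 3.5926, 72.8000°)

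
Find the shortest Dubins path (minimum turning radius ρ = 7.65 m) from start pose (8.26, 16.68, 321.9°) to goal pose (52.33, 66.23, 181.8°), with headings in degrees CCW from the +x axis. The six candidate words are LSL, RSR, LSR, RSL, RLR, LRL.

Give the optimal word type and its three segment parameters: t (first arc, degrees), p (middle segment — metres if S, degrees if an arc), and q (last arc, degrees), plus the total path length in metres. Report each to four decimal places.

LSL: t = 80.2887°, p = 53.4323 m, q = 139.6113°, L = 82.7928 m

Let ψ = atan2(Δy, Δx) = atan2(49.55, 44.07) = 48.3500° be the start→goal bearing.
Normalize: d = |goal − start| / ρ = 66.312649/7.65 = 8.668320, α = (θ_start − ψ) mod 360° = 273.5500° = 4.774349 rad, β = (θ_goal − ψ) mod 360° = 133.4500° = 2.329143 rad.
Common terms: sin α = -0.998081, cos α = 0.061920, sin β = 0.725974, cos β = -0.687722, cos(α−β) = -0.767165, d² = 75.139774. Work in radians in the unit-radius frame; every candidate has L = ρ·(t + p + q).
LSL: p² = 2 + d² − 2cos(α−β) + 2d(sin α − sin β) = 48.784776; p = √p² = 6.984610; φ = atan2(cos β − cos α, d + sin α − sin β) = -0.107535 rad; t = (φ − α) mod 2π = 1.401302 rad, q = (β − φ) mod 2π = 2.436677 rad → L = 7.65·(1.401302 + 6.984610 + 2.436677) = 7.65·10.822589 = 82.792806 m
RSR: p² = 2 + d² − 2cos(α−β) + 2d(sin β − sin α) = 108.563432; p = √p² = 10.419378; φ = atan2(cos α − cos β, d − sin α + sin β) = 0.072009 rad; t = (α − φ) mod 2π = 4.702340 rad, q = (φ − β) mod 2π = 4.026052 rad → L = 7.65·(4.702340 + 10.419378 + 4.026052) = 7.65·19.147769 = 146.480435 m
LSR: p² = d² − 2 + 2cos(α−β) + 2d(sin α + sin β) = 66.888025; p = √p² = 8.178510; φ = atan2(−cos α − cos β, d + sin α + sin β) − atan2(−2, p) = 0.314233 rad; t = (φ − α) mod 2π = 1.823069 rad, q = (φ − β) mod 2π = 4.268275 rad → L = 7.65·(1.823069 + 8.178510 + 4.268275) = 7.65·14.269854 = 109.164385 m
RSL: p² = d² − 2 + 2cos(α−β) − 2d(sin α + sin β) = 76.322861; p = √p² = 8.736296; φ = atan2(cos α + cos β, d − sin α − sin β) − atan2(2, p) = -0.294935 rad; t = (α − φ) mod 2π = 5.069284 rad, q = (β − φ) mod 2π = 2.624077 rad → L = 7.65·(5.069284 + 8.736296 + 2.624077) = 7.65·16.429657 = 125.686873 m
RLR: c = (6 − d² + 2cos(α−β) + 2d(sin α − sin β))/8 = -12.570429, |c| > 1 → infeasible
LRL: c = (6 − d² + 2cos(α−β) − 2d(sin α − sin β))/8 = -5.098097, |c| > 1 → infeasible
Shortest: LSL with L = 82.792806 m ≈ 82.7928 m
Convert LSL to answer units (arcs ×180/π): t = 1.401302·180/π = 80.2887°, p = ρ·p = 7.65·6.984610 = 53.4323 m, q = 2.436677·180/π = 139.6113°, L = 82.7928 m.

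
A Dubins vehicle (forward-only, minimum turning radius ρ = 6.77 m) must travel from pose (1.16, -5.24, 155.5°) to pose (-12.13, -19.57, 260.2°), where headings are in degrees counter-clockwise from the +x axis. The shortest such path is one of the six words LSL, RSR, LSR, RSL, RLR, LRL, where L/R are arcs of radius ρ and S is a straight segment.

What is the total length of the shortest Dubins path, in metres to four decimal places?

22.4422 m

Let ψ = atan2(Δy, Δx) = atan2(-14.33, -13.29) = -132.8436° be the start→goal bearing.
Normalize: d = |goal − start| / ρ = 19.544130/6.77 = 2.886873, α = (θ_start − ψ) mod 360° = 288.3436° = 5.032545 rad, β = (θ_goal − ψ) mod 360° = 33.0436° = 0.576720 rad.
Common terms: sin α = -0.949186, cos α = 0.314715, sin β = 0.545277, cos β = 0.838256, cos(α−β) = -0.253758, d² = 8.334035. Work in radians in the unit-radius frame; every candidate has L = ρ·(t + p + q).
LSL: p² = 2 + d² − 2cos(α−β) + 2d(sin α − sin β) = 2.212899; p = √p² = 1.487582; φ = atan2(cos β − cos α, d + sin α − sin β) = 0.359644 rad; t = (φ − α) mod 2π = 1.610284 rad, q = (β − φ) mod 2π = 0.217076 rad → L = 6.77·(1.610284 + 1.487582 + 0.217076) = 6.77·3.314941 = 22.442153 m
RSR: p² = 2 + d² − 2cos(α−β) + 2d(sin β − sin α) = 19.470203; p = √p² = 4.412505; φ = atan2(cos α − cos β, d − sin α + sin β) = -0.118929 rad; t = (α − φ) mod 2π = 5.151475 rad, q = (φ − β) mod 2π = 5.587536 rad → L = 6.77·(5.151475 + 4.412505 + 5.587536) = 6.77·15.151516 = 102.575765 m
LSR: p² = d² − 2 + 2cos(α−β) + 2d(sin α + sin β) = 3.494452; p = √p² = 1.869345; φ = atan2(−cos α − cos β, d + sin α + sin β) − atan2(−2, p) = 0.384427 rad; t = (φ − α) mod 2π = 1.635067 rad, q = (φ − β) mod 2π = 6.090892 rad → L = 6.77·(1.635067 + 1.869345 + 6.090892) = 6.77·9.595304 = 64.960209 m
RSL: p² = d² − 2 + 2cos(α−β) − 2d(sin α + sin β) = 8.158587; p = √p² = 2.856324; φ = atan2(cos α + cos β, d − sin α − sin β) − atan2(2, p) = -0.273862 rad; t = (α − φ) mod 2π = 5.306407 rad, q = (β − φ) mod 2π = 0.850582 rad → L = 6.77·(5.306407 + 2.856324 + 0.850582) = 6.77·9.013313 = 61.020127 m
RLR: c = (6 − d² + 2cos(α−β) + 2d(sin α − sin β))/8 = -1.433775, |c| > 1 → infeasible
LRL: c = (6 − d² + 2cos(α−β) − 2d(sin α − sin β))/8 = 0.723388; p = 2π − arccos c = 5.521085 rad; φ = atan2(cos β − cos α, d + sin α − sin β) = 0.359644 rad; t = (φ − α + p/2) mod 2π = 4.370826 rad, q = (β − α − t + p) mod 2π = 2.977619 rad → L = 6.77·(4.370826 + 5.521085 + 2.977619) = 6.77·12.869530 = 87.126719 m
Shortest: LSL with L = 22.442153 m ≈ 22.4422 m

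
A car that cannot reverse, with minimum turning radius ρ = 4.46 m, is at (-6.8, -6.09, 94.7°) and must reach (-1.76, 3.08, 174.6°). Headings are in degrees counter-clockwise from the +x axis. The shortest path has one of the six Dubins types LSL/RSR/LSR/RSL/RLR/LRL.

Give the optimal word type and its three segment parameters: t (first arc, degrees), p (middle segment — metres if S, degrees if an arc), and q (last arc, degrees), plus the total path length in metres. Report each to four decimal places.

Let ψ = atan2(Δy, Δx) = atan2(9.17, 5.04) = 61.2060° be the start→goal bearing.
Normalize: d = |goal − start| / ρ = 10.463771/4.46 = 2.346137, α = (θ_start − ψ) mod 360° = 33.4940° = 0.584581 rad, β = (θ_goal − ψ) mod 360° = 113.3940° = 1.979099 rad.
Common terms: sin α = 0.551850, cos α = 0.833944, sin β = 0.917796, cos β = -0.397052, cos(α−β) = 0.175367, d² = 5.504359. Work in radians in the unit-radius frame; every candidate has L = ρ·(t + p + q).
LSL: p² = 2 + d² − 2cos(α−β) + 2d(sin α − sin β) = 5.436504; p = √p² = 2.331631; φ = atan2(cos β − cos α, d + sin α − sin β) = -0.556190 rad; t = (φ − α) mod 2π = 5.142414 rad, q = (β − φ) mod 2π = 2.535289 rad → L = 4.46·(5.142414 + 2.331631 + 2.535289) = 4.46·10.009335 = 44.641632 m
RSR: p² = 2 + d² − 2cos(α−β) + 2d(sin β − sin α) = 8.870746; p = √p² = 2.978380; φ = atan2(cos α − cos β, d − sin α + sin β) = 0.426087 rad; t = (α − φ) mod 2π = 0.158494 rad, q = (φ − β) mod 2π = 4.730173 rad → L = 4.46·(0.158494 + 2.978380 + 4.730173) = 4.46·7.867047 = 35.087030 m
LSR: p² = d² − 2 + 2cos(α−β) + 2d(sin α + sin β) = 10.751073; p = √p² = 3.278883; φ = atan2(−cos α − cos β, d + sin α + sin β) − atan2(−2, p) = 0.433714 rad; t = (φ − α) mod 2π = 6.132319 rad, q = (φ − β) mod 2π = 4.737801 rad → L = 4.46·(6.132319 + 3.278883 + 4.737801) = 4.46·14.149002 = 63.104551 m
RSL: p² = d² − 2 + 2cos(α−β) − 2d(sin α + sin β) = -3.040889 < 0 → infeasible
RLR: c = (6 − d² + 2cos(α−β) + 2d(sin α − sin β))/8 = -0.108843; p = 2π − arccos c = 4.603330 rad; φ = atan2(cos α − cos β, d − sin α + sin β) = 0.426087 rad; t = (α − φ + p/2) mod 2π = 2.460159 rad, q = (α − β − t + p) mod 2π = 0.748653 rad → L = 4.46·(2.460159 + 4.603330 + 0.748653) = 4.46·7.812141 = 34.842149 m
LRL: c = (6 − d² + 2cos(α−β) − 2d(sin α − sin β))/8 = 0.320437; p = 2π − arccos c = 5.038580 rad; φ = atan2(cos β − cos α, d + sin α − sin β) = -0.556190 rad; t = (φ − α + p/2) mod 2π = 1.378519 rad, q = (β − α − t + p) mod 2π = 5.054579 rad → L = 4.46·(1.378519 + 5.038580 + 5.054579) = 4.46·11.471678 = 51.163682 m
Shortest: RLR with L = 34.842149 m ≈ 34.8421 m
Convert RLR to answer units (arcs ×180/π): t = 2.460159·180/π = 140.9567°, p = 4.603330·180/π = 263.7514°, q = 0.748653·180/π = 42.8946°, L = 34.8421 m.

RLR: t = 140.9567°, p = 263.7514°, q = 42.8946°, L = 34.8421 m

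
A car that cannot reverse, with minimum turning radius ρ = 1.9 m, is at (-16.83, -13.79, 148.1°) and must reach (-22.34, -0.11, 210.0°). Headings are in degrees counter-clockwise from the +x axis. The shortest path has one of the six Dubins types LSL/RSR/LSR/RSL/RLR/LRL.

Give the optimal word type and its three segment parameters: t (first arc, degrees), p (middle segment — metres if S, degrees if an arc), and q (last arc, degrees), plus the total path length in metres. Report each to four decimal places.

Let ψ = atan2(Δy, Δx) = atan2(13.68, -5.51) = 111.9385° be the start→goal bearing.
Normalize: d = |goal − start| / ρ = 14.747966/1.9 = 7.762087, α = (θ_start − ψ) mod 360° = 36.1615° = 0.631138 rad, β = (θ_goal − ψ) mod 360° = 98.0615° = 1.711496 rad.
Common terms: sin α = 0.590064, cos α = 0.807357, sin β = 0.990118, cos β = -0.140236, cos(α−β) = 0.471012, d² = 60.250000. Work in radians in the unit-radius frame; every candidate has L = ρ·(t + p + q).
LSL: p² = 2 + d² − 2cos(α−β) + 2d(sin α − sin β) = 55.097460; p = √p² = 7.422766; φ = atan2(cos β − cos α, d + sin α − sin β) = -0.128010 rad; t = (φ − α) mod 2π = 5.524038 rad, q = (β − φ) mod 2π = 1.839506 rad → L = 1.9·(5.524038 + 7.422766 + 1.839506) = 1.9·14.786310 = 28.093990 m
RSR: p² = 2 + d² − 2cos(α−β) + 2d(sin β − sin α) = 67.518492; p = √p² = 8.216964; φ = atan2(cos α − cos β, d − sin α + sin β) = 0.115579 rad; t = (α − φ) mod 2π = 0.515559 rad, q = (φ − β) mod 2π = 4.687268 rad → L = 1.9·(0.515559 + 8.216964 + 4.687268) = 1.9·13.419790 = 25.497601 m
LSR: p² = d² − 2 + 2cos(α−β) + 2d(sin α + sin β) = 83.723040; p = √p² = 9.150029; φ = atan2(−cos α − cos β, d + sin α + sin β) − atan2(−2, p) = 0.143906 rad; t = (φ − α) mod 2π = 5.795954 rad, q = (φ − β) mod 2π = 4.715595 rad → L = 1.9·(5.795954 + 9.150029 + 4.715595) = 1.9·19.661579 = 37.356999 m
RSL: p² = d² − 2 + 2cos(α−β) − 2d(sin α + sin β) = 34.661008; p = √p² = 5.887360; φ = atan2(cos α + cos β, d − sin α − sin β) − atan2(2, p) = -0.219980 rad; t = (α − φ) mod 2π = 0.851118 rad, q = (β − φ) mod 2π = 1.931477 rad → L = 1.9·(0.851118 + 5.887360 + 1.931477) = 1.9·8.669955 = 16.472914 m
RLR: c = (6 − d² + 2cos(α−β) + 2d(sin α − sin β))/8 = -7.439812, |c| > 1 → infeasible
LRL: c = (6 − d² + 2cos(α−β) − 2d(sin α − sin β))/8 = -5.887183, |c| > 1 → infeasible
Shortest: RSL with L = 16.472914 m ≈ 16.4729 m
Convert RSL to answer units (arcs ×180/π): t = 0.851118·180/π = 48.7655°, p = ρ·p = 1.9·5.887360 = 11.1860 m, q = 1.931477·180/π = 110.6655°, L = 16.4729 m.

RSL: t = 48.7655°, p = 11.1860 m, q = 110.6655°, L = 16.4729 m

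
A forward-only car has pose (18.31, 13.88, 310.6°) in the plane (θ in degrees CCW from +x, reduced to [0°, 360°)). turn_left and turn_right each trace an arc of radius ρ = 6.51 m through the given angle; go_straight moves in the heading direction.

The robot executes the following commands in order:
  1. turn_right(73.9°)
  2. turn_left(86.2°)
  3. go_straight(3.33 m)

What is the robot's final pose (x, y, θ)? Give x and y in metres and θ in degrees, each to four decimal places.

(22.9784, -4.7058, 322.9000°)

set_pose: (x, y, θ) = (18.3100, 13.8800, 310.6000°), ρ = 6.51
turn_right(73.9°): centre at ρ to the right, rotate −73.9° → (18.8082, 6.0693, 236.7000°)
turn_left(86.2°): centre at ρ to the left, rotate +86.2° → (20.3225, -2.6971, 322.9000°)
go_straight(3.33): x += 3.33·cos θ, y += 3.33·sin θ → (22.9784, -4.7058, 322.9000°)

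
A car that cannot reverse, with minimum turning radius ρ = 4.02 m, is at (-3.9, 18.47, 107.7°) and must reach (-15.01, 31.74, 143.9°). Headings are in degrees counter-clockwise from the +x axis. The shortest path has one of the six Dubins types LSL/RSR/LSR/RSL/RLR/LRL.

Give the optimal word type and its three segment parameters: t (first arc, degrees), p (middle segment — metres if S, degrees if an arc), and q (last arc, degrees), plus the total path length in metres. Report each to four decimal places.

LSL: t = 22.9338°, p = 14.8166 m, q = 13.2662°, L = 17.3564 m

Let ψ = atan2(Δy, Δx) = atan2(13.27, -11.11) = 129.9370° be the start→goal bearing.
Normalize: d = |goal − start| / ρ = 17.306791/4.02 = 4.305172, α = (θ_start − ψ) mod 360° = 337.7630° = 5.895077 rad, β = (θ_goal − ψ) mod 360° = 13.9630° = 0.243701 rad.
Common terms: sin α = -0.378438, cos α = 0.925627, sin β = 0.241296, cos β = 0.970452, cos(α−β) = 0.806960, d² = 18.534504. Work in radians in the unit-radius frame; every candidate has L = ρ·(t + p + q).
LSL: p² = 2 + d² − 2cos(α−β) + 2d(sin α − sin β) = 13.584462; p = √p² = 3.685710; φ = atan2(cos β − cos α, d + sin α − sin β) = 0.012162 rad; t = (φ − α) mod 2π = 0.400271 rad, q = (β − φ) mod 2π = 0.231539 rad → L = 4.02·(0.400271 + 3.685710 + 0.231539) = 4.02·4.317520 = 17.356429 m
RSR: p² = 2 + d² − 2cos(α−β) + 2d(sin β − sin α) = 24.256705; p = √p² = 4.925110; φ = atan2(cos α − cos β, d − sin α + sin β) = -0.009101 rad; t = (α − φ) mod 2π = 5.904178 rad, q = (φ − β) mod 2π = 6.030383 rad → L = 4.02·(5.904178 + 4.925110 + 6.030383) = 4.02·16.859671 = 67.775878 m
LSR: p² = d² − 2 + 2cos(α−β) + 2d(sin α + sin β) = 16.967581; p = √p² = 4.119172; φ = atan2(−cos α − cos β, d + sin α + sin β) − atan2(−2, p) = 0.025079 rad; t = (φ − α) mod 2π = 0.413187 rad, q = (φ − β) mod 2π = 6.064563 rad → L = 4.02·(0.413187 + 4.119172 + 6.064563) = 4.02·10.596923 = 42.599630 m
RSL: p² = d² − 2 + 2cos(α−β) − 2d(sin α + sin β) = 19.329269; p = √p² = 4.396506; φ = atan2(cos α + cos β, d − sin α − sin β) − atan2(2, p) = -0.023514 rad; t = (α − φ) mod 2π = 5.918591 rad, q = (β − φ) mod 2π = 0.267215 rad → L = 4.02·(5.918591 + 4.396506 + 0.267215) = 4.02·10.582312 = 42.540893 m
RLR: c = (6 − d² + 2cos(α−β) + 2d(sin α − sin β))/8 = -2.032088, |c| > 1 → infeasible
LRL: c = (6 − d² + 2cos(α−β) − 2d(sin α − sin β))/8 = -0.698058; p = 2π − arccos c = 3.939708 rad; φ = atan2(cos β − cos α, d + sin α − sin β) = 0.012162 rad; t = (φ − α + p/2) mod 2π = 2.370124 rad, q = (β − α − t + p) mod 2π = 2.201392 rad → L = 4.02·(2.370124 + 3.939708 + 2.201392) = 4.02·8.511224 = 34.215122 m
Shortest: LSL with L = 17.356429 m ≈ 17.3564 m
Convert LSL to answer units (arcs ×180/π): t = 0.400271·180/π = 22.9338°, p = ρ·p = 4.02·3.685710 = 14.8166 m, q = 0.231539·180/π = 13.2662°, L = 17.3564 m.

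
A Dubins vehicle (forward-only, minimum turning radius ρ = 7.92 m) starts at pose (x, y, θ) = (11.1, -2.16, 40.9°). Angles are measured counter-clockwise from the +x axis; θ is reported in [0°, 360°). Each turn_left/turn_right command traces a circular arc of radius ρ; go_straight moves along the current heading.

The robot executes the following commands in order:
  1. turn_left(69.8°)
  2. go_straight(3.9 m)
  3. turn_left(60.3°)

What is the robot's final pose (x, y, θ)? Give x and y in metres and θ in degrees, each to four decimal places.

set_pose: (x, y, θ) = (11.1000, -2.1600, 40.9000°), ρ = 7.92
turn_left(69.8°): centre at ρ to the left, rotate +69.8° → (13.3232, 6.6259, 110.7000°)
go_straight(3.9): x += 3.9·cos θ, y += 3.9·sin θ → (11.9446, 10.2741, 110.7000°)
turn_left(60.3°): centre at ρ to the left, rotate +60.3° → (5.7749, 15.2971, 171.0000°)

(5.7749, 15.2971, 171.0000°)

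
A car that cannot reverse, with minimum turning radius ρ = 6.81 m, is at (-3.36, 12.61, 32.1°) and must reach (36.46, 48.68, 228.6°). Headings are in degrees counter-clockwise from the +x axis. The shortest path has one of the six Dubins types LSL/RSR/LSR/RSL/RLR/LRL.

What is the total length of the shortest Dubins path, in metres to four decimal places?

75.4200 m

Let ψ = atan2(Δy, Δx) = atan2(36.07, 39.82) = 42.1711° be the start→goal bearing.
Normalize: d = |goal − start| / ρ = 53.727808/6.81 = 7.889546, α = (θ_start − ψ) mod 360° = 349.9289° = 6.107411 rad, β = (θ_goal − ψ) mod 360° = 186.4289° = 3.253798 rad.
Common terms: sin α = -0.174870, cos α = 0.984591, sin β = -0.111970, cos β = -0.993712, cos(α−β) = -0.958820, d² = 62.244934. Work in radians in the unit-radius frame; every candidate has L = ρ·(t + p + q).
LSL: p² = 2 + d² − 2cos(α−β) + 2d(sin α − sin β) = 65.170065; p = √p² = 8.072798; φ = atan2(cos β − cos α, d + sin α − sin β) = -0.247579 rad; t = (φ − α) mod 2π = 6.211380 rad, q = (β − φ) mod 2π = 3.501377 rad → L = 6.81·(6.211380 + 8.072798 + 3.501377) = 6.81·17.785555 = 121.119630 m
RSR: p² = 2 + d² − 2cos(α−β) + 2d(sin β − sin α) = 67.155083; p = √p² = 8.194820; φ = atan2(cos α − cos β, d − sin α + sin β) = 0.243817 rad; t = (α − φ) mod 2π = 5.863594 rad, q = (φ − β) mod 2π = 3.273205 rad → L = 6.81·(5.863594 + 8.194820 + 3.273205) = 6.81·17.331619 = 118.028326 m
LSR: p² = d² − 2 + 2cos(α−β) + 2d(sin α + sin β) = 53.801216; p = √p² = 7.334931; φ = atan2(−cos α − cos β, d + sin α + sin β) − atan2(−2, p) = 0.267396 rad; t = (φ − α) mod 2π = 0.443170 rad, q = (φ − β) mod 2π = 3.296784 rad → L = 6.81·(0.443170 + 7.334931 + 3.296784) = 6.81·11.074885 = 75.419968 m
RSL: p² = d² − 2 + 2cos(α−β) − 2d(sin α + sin β) = 62.853374; p = √p² = 7.928012; φ = atan2(cos α + cos β, d − sin α − sin β) − atan2(2, p) = -0.248229 rad; t = (α − φ) mod 2π = 0.072455 rad, q = (β − φ) mod 2π = 3.502027 rad → L = 6.81·(0.072455 + 7.928012 + 3.502027) = 6.81·11.502495 = 78.331990 m
RLR: c = (6 − d² + 2cos(α−β) + 2d(sin α − sin β))/8 = -7.394385, |c| > 1 → infeasible
LRL: c = (6 − d² + 2cos(α−β) − 2d(sin α − sin β))/8 = -7.146258, |c| > 1 → infeasible
Shortest: LSR with L = 75.419968 m ≈ 75.4200 m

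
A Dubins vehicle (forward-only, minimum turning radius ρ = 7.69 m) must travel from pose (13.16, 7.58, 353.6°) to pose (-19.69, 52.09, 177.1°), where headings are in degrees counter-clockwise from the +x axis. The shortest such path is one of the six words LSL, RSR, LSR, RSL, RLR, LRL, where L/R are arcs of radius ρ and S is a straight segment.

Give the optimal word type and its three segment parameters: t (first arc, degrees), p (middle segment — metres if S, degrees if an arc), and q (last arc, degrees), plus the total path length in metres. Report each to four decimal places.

Let ψ = atan2(Δy, Δx) = atan2(44.51, -32.85) = 126.4287° be the start→goal bearing.
Normalize: d = |goal − start| / ρ = 55.319640/7.69 = 7.193711, α = (θ_start − ψ) mod 360° = 227.1713° = 3.964888 rad, β = (θ_goal − ψ) mod 360° = 50.6713° = 0.884381 rad.
Common terms: sin α = -0.733390, cos α = -0.679808, sin β = 0.773523, cos β = 0.633768, cos(α−β) = -0.998135, d² = 51.749483. Work in radians in the unit-radius frame; every candidate has L = ρ·(t + p + q).
LSL: p² = 2 + d² − 2cos(α−β) + 2d(sin α − sin β) = 34.065161; p = √p² = 5.836537; φ = atan2(cos β − cos α, d + sin α − sin β) = 0.227006 rad; t = (φ − α) mod 2π = 2.545303 rad, q = (β − φ) mod 2π = 0.657376 rad → L = 7.69·(2.545303 + 5.836537 + 0.657376) = 7.69·9.039216 = 69.511570 m
RSR: p² = 2 + d² − 2cos(α−β) + 2d(sin β − sin α) = 77.426345; p = √p² = 8.799224; φ = atan2(cos α − cos β, d − sin α + sin β) = -0.149843 rad; t = (α − φ) mod 2π = 4.114731 rad, q = (φ − β) mod 2π = 5.248961 rad → L = 7.69·(4.114731 + 8.799224 + 5.248961) = 7.69·18.162916 = 139.672820 m
LSR: p² = d² − 2 + 2cos(α−β) + 2d(sin α + sin β) = 48.330629; p = √p² = 6.952023; φ = atan2(−cos α − cos β, d + sin α + sin β) − atan2(−2, p) = 0.286486 rad; t = (φ − α) mod 2π = 2.604784 rad, q = (φ − β) mod 2π = 5.685290 rad → L = 7.69·(2.604784 + 6.952023 + 5.685290) = 7.69·15.242097 = 117.211728 m
RSL: p² = d² − 2 + 2cos(α−β) − 2d(sin α + sin β) = 47.175797; p = √p² = 6.868464; φ = atan2(cos α + cos β, d − sin α − sin β) − atan2(2, p) = -0.289787 rad; t = (α − φ) mod 2π = 4.254674 rad, q = (β − φ) mod 2π = 1.174168 rad → L = 7.69·(4.254674 + 6.868464 + 1.174168) = 7.69·12.297307 = 94.566289 m
RLR: c = (6 − d² + 2cos(α−β) + 2d(sin α − sin β))/8 = -8.678293, |c| > 1 → infeasible
LRL: c = (6 − d² + 2cos(α−β) − 2d(sin α − sin β))/8 = -3.258145, |c| > 1 → infeasible
Shortest: LSL with L = 69.511570 m ≈ 69.5116 m
Convert LSL to answer units (arcs ×180/π): t = 2.545303·180/π = 145.8351°, p = ρ·p = 7.69·5.836537 = 44.8830 m, q = 0.657376·180/π = 37.6649°, L = 69.5116 m.

LSL: t = 145.8351°, p = 44.8830 m, q = 37.6649°, L = 69.5116 m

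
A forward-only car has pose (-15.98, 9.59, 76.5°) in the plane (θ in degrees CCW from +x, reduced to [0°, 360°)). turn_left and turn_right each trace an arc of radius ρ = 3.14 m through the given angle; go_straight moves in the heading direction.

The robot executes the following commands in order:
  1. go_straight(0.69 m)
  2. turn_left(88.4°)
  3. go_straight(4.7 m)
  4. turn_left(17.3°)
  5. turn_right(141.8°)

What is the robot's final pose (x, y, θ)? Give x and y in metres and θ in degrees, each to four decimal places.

set_pose: (x, y, θ) = (-15.9800, 9.5900, 76.5000°), ρ = 3.14
go_straight(0.69): x += 0.69·cos θ, y += 0.69·sin θ → (-15.8189, 10.2609, 76.5000°)
turn_left(88.4°): centre at ρ to the left, rotate +88.4° → (-18.0542, 14.0255, 164.9000°)
go_straight(4.7): x += 4.7·cos θ, y += 4.7·sin θ → (-22.5919, 15.2499, 164.9000°)
turn_left(17.3°): centre at ρ to the left, rotate +17.3° → (-23.5304, 15.3560, 182.2000°)
turn_right(141.8°): centre at ρ to the right, rotate −141.8° → (-25.6861, 20.8849, 40.4000°)

(-25.6861, 20.8849, 40.4000°)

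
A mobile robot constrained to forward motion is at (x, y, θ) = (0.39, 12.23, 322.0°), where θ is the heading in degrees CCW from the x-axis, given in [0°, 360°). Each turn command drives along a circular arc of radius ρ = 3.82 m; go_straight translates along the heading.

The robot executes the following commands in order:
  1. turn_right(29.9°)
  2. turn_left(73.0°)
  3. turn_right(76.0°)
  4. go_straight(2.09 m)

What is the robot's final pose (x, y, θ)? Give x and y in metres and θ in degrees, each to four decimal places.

(10.0896, 3.7594, 289.1000°)

set_pose: (x, y, θ) = (0.3900, 12.2300, 322.0000°), ρ = 3.82
turn_right(29.9°): centre at ρ to the right, rotate −29.9° → (1.5775, 10.6570, 292.1000°)
turn_left(73.0°): centre at ρ to the left, rotate +73.0° → (5.4564, 8.2893, 365.1000° ≡ 5.1000°)
turn_right(76.0°): centre at ρ to the right, rotate −76.0° → (9.4057, 5.7344, -70.9000° ≡ 289.1000°)
go_straight(2.09): x += 2.09·cos θ, y += 2.09·sin θ → (10.0896, 3.7594, 289.1000°)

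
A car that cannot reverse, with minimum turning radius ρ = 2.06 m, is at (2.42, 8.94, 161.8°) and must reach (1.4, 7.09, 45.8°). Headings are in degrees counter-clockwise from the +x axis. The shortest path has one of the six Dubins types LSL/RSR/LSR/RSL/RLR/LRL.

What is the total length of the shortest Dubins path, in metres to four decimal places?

Let ψ = atan2(Δy, Δx) = atan2(-1.85, -1.02) = -118.8702° be the start→goal bearing.
Normalize: d = |goal − start| / ρ = 2.112558/2.06 = 1.025513, α = (θ_start − ψ) mod 360° = 280.6702° = 4.898619 rad, β = (θ_goal − ψ) mod 360° = 164.6702° = 2.874037 rad.
Common terms: sin α = -0.982709, cos α = 0.185156, sin β = 0.264375, cos β = -0.964420, cos(α−β) = -0.438371, d² = 1.051678. Work in radians in the unit-radius frame; every candidate has L = ρ·(t + p + q).
LSL: p² = 2 + d² − 2cos(α−β) + 2d(sin α − sin β) = 1.370618; p = √p² = 1.170734; φ = atan2(cos β − cos α, d + sin α − sin β) = -1.761202 rad; t = (φ − α) mod 2π = 5.906549 rad, q = (β − φ) mod 2π = 4.635240 rad → L = 2.06·(5.906549 + 1.170734 + 4.635240) = 2.06·11.712522 = 24.127796 m
RSR: p² = 2 + d² − 2cos(α−β) + 2d(sin β − sin α) = 6.486223; p = √p² = 2.546806; φ = atan2(cos α − cos β, d − sin α + sin β) = 0.468310 rad; t = (α − φ) mod 2π = 4.430309 rad, q = (φ − β) mod 2π = 3.877459 rad → L = 2.06·(4.430309 + 2.546806 + 3.877459) = 2.06·10.854574 = 22.360422 m
LSR: p² = d² − 2 + 2cos(α−β) + 2d(sin α + sin β) = -3.298388 < 0 → infeasible
RSL: p² = d² − 2 + 2cos(α−β) − 2d(sin α + sin β) = -0.351741 < 0 → infeasible
RLR: c = (6 − d² + 2cos(α−β) + 2d(sin α − sin β))/8 = 0.189222; p = 2π − arccos c = 4.902759 rad; φ = atan2(cos α − cos β, d − sin α + sin β) = 0.468310 rad; t = (α − φ + p/2) mod 2π = 0.598503 rad, q = (α − β − t + p) mod 2π = 0.045653 rad → L = 2.06·(0.598503 + 4.902759 + 0.045653) = 2.06·5.546914 = 11.426644 m
LRL: c = (6 − d² + 2cos(α−β) − 2d(sin α − sin β))/8 = 0.828673; p = 2π − arccos c = 5.689121 rad; φ = atan2(cos β − cos α, d + sin α − sin β) = -1.761202 rad; t = (φ − α + p/2) mod 2π = 2.467924 rad, q = (β − α − t + p) mod 2π = 1.196615 rad → L = 2.06·(2.467924 + 5.689121 + 1.196615) = 2.06·9.353661 = 19.268541 m
Shortest: RLR with L = 11.426644 m ≈ 11.4266 m

11.4266 m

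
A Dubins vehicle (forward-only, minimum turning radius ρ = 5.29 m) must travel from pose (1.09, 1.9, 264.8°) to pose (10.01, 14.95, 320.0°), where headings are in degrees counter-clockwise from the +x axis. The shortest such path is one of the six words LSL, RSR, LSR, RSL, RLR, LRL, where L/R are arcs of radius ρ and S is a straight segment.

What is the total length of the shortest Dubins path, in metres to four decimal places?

Let ψ = atan2(Δy, Δx) = atan2(13.05, 8.92) = 55.6464° be the start→goal bearing.
Normalize: d = |goal − start| / ρ = 15.807242/5.29 = 2.988136, α = (θ_start − ψ) mod 360° = 209.1536° = 3.650419 rad, β = (θ_goal − ψ) mod 360° = 264.3536° = 4.613840 rad.
Common terms: sin α = -0.487152, cos α = -0.873317, sin β = -0.995148, cos β = -0.098389, cos(α−β) = 0.570714, d² = 8.928960. Work in radians in the unit-radius frame; every candidate has L = ρ·(t + p + q).
LSL: p² = 2 + d² − 2cos(α−β) + 2d(sin α − sin β) = 12.823454; p = √p² = 3.580985; φ = atan2(cos β − cos α, d + sin α − sin β) = 0.218126 rad; t = (φ − α) mod 2π = 2.850893 rad, q = (β − φ) mod 2π = 4.395714 rad → L = 5.29·(2.850893 + 3.580985 + 4.395714) = 5.29·10.827592 = 57.277962 m
RSR: p² = 2 + d² − 2cos(α−β) + 2d(sin β − sin α) = 6.751611; p = √p² = 2.598386; φ = atan2(cos α − cos β, d − sin α + sin β) = -0.302842 rad; t = (α − φ) mod 2π = 3.953261 rad, q = (φ − β) mod 2π = 1.366503 rad → L = 5.29·(3.953261 + 2.598386 + 1.366503) = 5.29·7.918150 = 41.887013 m
LSR: p² = d² − 2 + 2cos(α−β) + 2d(sin α + sin β) = -0.788244 < 0 → infeasible
RSL: p² = d² − 2 + 2cos(α−β) − 2d(sin α + sin β) = 16.929018; p = √p² = 4.114489; φ = atan2(cos α + cos β, d − sin α − sin β) − atan2(2, p) = -0.666489 rad; t = (α − φ) mod 2π = 4.316907 rad, q = (β − φ) mod 2π = 5.280329 rad → L = 5.29·(4.316907 + 4.114489 + 5.280329) = 5.29·13.711725 = 72.535028 m
RLR: c = (6 − d² + 2cos(α−β) + 2d(sin α − sin β))/8 = 0.156049; p = 2π − arccos c = 4.869078 rad; φ = atan2(cos α − cos β, d − sin α + sin β) = -0.302842 rad; t = (α − φ + p/2) mod 2π = 0.104614 rad, q = (α − β − t + p) mod 2π = 3.801042 rad → L = 5.29·(0.104614 + 4.869078 + 3.801042) = 5.29·8.774734 = 46.418344 m
LRL: c = (6 − d² + 2cos(α−β) − 2d(sin α − sin β))/8 = -0.602932; p = 2π − arccos c = 4.065218 rad; φ = atan2(cos β − cos α, d + sin α − sin β) = 0.218126 rad; t = (φ − α + p/2) mod 2π = 4.883502 rad, q = (β − α − t + p) mod 2π = 0.145138 rad → L = 5.29·(4.883502 + 4.065218 + 0.145138) = 5.29·9.093858 = 48.106509 m
Shortest: RSR with L = 41.887013 m ≈ 41.8870 m

41.8870 m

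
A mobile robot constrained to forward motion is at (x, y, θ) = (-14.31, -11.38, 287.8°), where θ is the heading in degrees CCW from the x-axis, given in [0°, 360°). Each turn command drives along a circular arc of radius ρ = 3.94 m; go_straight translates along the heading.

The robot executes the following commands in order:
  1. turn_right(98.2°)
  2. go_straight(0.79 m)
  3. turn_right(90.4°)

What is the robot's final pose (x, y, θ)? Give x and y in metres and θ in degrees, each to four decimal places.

set_pose: (x, y, θ) = (-14.3100, -11.3800, 287.8000°), ρ = 3.94
turn_right(98.2°): centre at ρ to the right, rotate −98.2° → (-17.4043, -16.4693, 189.6000°)
go_straight(0.79): x += 0.79·cos θ, y += 0.79·sin θ → (-18.1833, -16.6010, 189.6000°)
turn_right(90.4°): centre at ρ to the right, rotate −90.4° → (-22.7296, -13.3461, 99.2000°)

(-22.7296, -13.3461, 99.2000°)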